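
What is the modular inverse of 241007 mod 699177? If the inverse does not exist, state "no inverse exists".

26420

Extended Euclidean algorithm:
699177 = 2*241007 + 217163
241007 = 1*217163 + 23844
217163 = 9*23844 + 2567
23844 = 9*2567 + 741
2567 = 3*741 + 344
741 = 2*344 + 53
344 = 6*53 + 26
53 = 2*26 + 1
26 = 26*1 + 0
gcd = 1, so the inverse exists. Back-substitute:
1 = 53 − 2·26
1 = −2·344 + 13·53
1 = 13·741 − 28·344
1 = −28·2567 + 97·741
1 = 97·23844 − 901·2567
1 = −901·217163 + 8206·23844
1 = 8206·241007 − 9107·217163
1 = −9107·699177 + 26420·241007
So 241007·26420 ≡ 1 (mod 699177).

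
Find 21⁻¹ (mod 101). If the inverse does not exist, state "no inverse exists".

77

gcd(101, 21) by repeated division:
101 = 4*21 + 17
21 = 1*17 + 4
17 = 4*4 + 1
4 = 4*1 + 0
gcd = 1, so the inverse exists. Back-substitute:
1 = 17 − 4·4
1 = −4·21 + 5·17
1 = 5·101 − 24·21
Hence 21⁻¹ ≡ -24 ≡ 77 (mod 101).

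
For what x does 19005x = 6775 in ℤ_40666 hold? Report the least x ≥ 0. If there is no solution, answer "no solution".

First find gcd(19005, 40666):
40666 = 2×19005 + 2656
19005 = 7×2656 + 413
2656 = 6×413 + 178
413 = 2×178 + 57
178 = 3×57 + 7
57 = 8×7 + 1
7 = 7×1 + 0
gcd = 1, so a unique solution mod 40666 exists.
Back-substitute for the Bézout coefficients:
1 = 57 − 8·7
1 = −8·178 + 25·57
1 = 25·413 − 58·178
1 = −58·2656 + 373·413
1 = 373·19005 − 2669·2656
1 = −2669·40666 + 5711·19005
So 19005·(5711) ≡ 1 (mod 40666), giving 19005⁻¹ ≡ 5711.
x ≡ 19005⁻¹·6775 ≡ 5711·6775 ≡ 18659 (mod 40666).

18659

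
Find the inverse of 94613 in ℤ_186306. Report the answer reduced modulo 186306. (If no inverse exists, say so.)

Run Euclid on (186306, 94613):
186306 = 1·94613 + 91693
94613 = 1·91693 + 2920
91693 = 31·2920 + 1173
2920 = 2·1173 + 574
1173 = 2·574 + 25
574 = 22·25 + 24
25 = 1·24 + 1
24 = 24·1 + 0
The gcd is 1. Working backward:
1 = 25 − 24
1 = −574 + 23·25
1 = 23·1173 − 47·574
1 = −47·2920 + 117·1173
1 = 117·91693 − 3674·2920
1 = −3674·94613 + 3791·91693
1 = 3791·186306 − 7465·94613
Hence 94613⁻¹ ≡ -7465 ≡ 178841 (mod 186306).

178841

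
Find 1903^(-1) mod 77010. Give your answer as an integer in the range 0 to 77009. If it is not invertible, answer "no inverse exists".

66367

Extended Euclidean algorithm:
77010 = 40·1903 + 890
1903 = 2·890 + 123
890 = 7·123 + 29
123 = 4·29 + 7
29 = 4·7 + 1
7 = 7·1 + 0
gcd = 1, so the inverse exists. Back-substitute:
1 = 29 − 4·7
1 = −4·123 + 17·29
1 = 17·890 − 123·123
1 = −123·1903 + 263·890
1 = 263·77010 − 10643·1903
So 1903·(-10643) ≡ 1 (mod 77010), and -10643 ≡ 66367 (mod 77010).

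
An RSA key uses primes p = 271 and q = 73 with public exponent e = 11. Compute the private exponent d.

φ(n) = (p−1)(q−1) = 270·72 = 19440.
Need d with 11·d ≡ 1 (mod 19440). Apply the extended Euclidean algorithm:
19440 = 1767·11 + 3
11 = 3·3 + 2
3 = 1·2 + 1
2 = 2·1 + 0
Back-substitute:
1 = 3 − 2
1 = −11 + 4·3
1 = 4·19440 − 7069·11
So 11·(-7069) ≡ 1 (mod 19440), hence d ≡ -7069 ≡ 12371 (mod 19440).

12371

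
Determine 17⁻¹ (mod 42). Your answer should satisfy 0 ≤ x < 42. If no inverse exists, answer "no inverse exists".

5

Apply the Euclidean algorithm to 42 and 17:
42 = 2·17 + 8
17 = 2·8 + 1
8 = 8·1 + 0
The gcd is 1. Working backward:
1 = 17 − 2·8
1 = −2·42 + 5·17
So 17·5 ≡ 1 (mod 42).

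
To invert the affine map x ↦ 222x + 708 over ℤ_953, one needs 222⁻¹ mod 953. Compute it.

777

Apply the Euclidean algorithm to 953 and 222:
953 = 4×222 + 65
222 = 3×65 + 27
65 = 2×27 + 11
27 = 2×11 + 5
11 = 2×5 + 1
5 = 5×1 + 0
Since gcd(222, 953) = 1, back-substitute to write 1 as a combination:
1 = 11 − 2·5
1 = −2·27 + 5·11
1 = 5·65 − 12·27
1 = −12·222 + 41·65
1 = 41·953 − 176·222
So 222·(-176) ≡ 1 (mod 953), and -176 ≡ 777 (mod 953).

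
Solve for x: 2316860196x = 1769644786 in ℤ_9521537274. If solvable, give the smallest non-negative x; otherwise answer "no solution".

gcd(2316860196, 9521537274):
9521537274 = 4·2316860196 + 254096490
2316860196 = 9·254096490 + 29991786
254096490 = 8·29991786 + 14162202
29991786 = 2·14162202 + 1667382
14162202 = 8·1667382 + 823146
1667382 = 2·823146 + 21090
823146 = 39·21090 + 636
21090 = 33·636 + 102
636 = 6·102 + 24
102 = 4·24 + 6
24 = 4·6 + 0
gcd = 6, but 6 ∤ 1769644786, so the congruence has no solution.

no solution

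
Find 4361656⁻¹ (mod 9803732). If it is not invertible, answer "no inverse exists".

no inverse exists

Euclidean algorithm on 9803732, 4361656:
9803732 = 2*4361656 + 1080420
4361656 = 4*1080420 + 39976
1080420 = 27*39976 + 1068
39976 = 37*1068 + 460
1068 = 2*460 + 148
460 = 3*148 + 16
148 = 9*16 + 4
16 = 4*4 + 0
gcd(4361656, 9803732) = 4 ≠ 1, so 4361656 has no multiplicative inverse modulo 9803732.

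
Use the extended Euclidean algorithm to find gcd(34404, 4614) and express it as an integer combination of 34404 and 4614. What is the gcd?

Euclidean algorithm:
34404 = 7·4614 + 2106
4614 = 2·2106 + 402
2106 = 5·402 + 96
402 = 4·96 + 18
96 = 5·18 + 6
18 = 3·6 + 0
gcd(34404, 4614) = 6.
Express as a combination:
6 = 96 − 5·18
6 = −5·402 + 21·96
6 = 21·2106 − 110·402
6 = −110·4614 + 241·2106
6 = 241·34404 − 1797·4614
So 6 = (241)·34404 + (-1797)·4614.

6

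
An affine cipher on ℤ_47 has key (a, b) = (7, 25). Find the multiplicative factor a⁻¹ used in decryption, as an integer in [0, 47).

27

Apply the Euclidean algorithm to 47 and 7:
47 = 6·7 + 5
7 = 1·5 + 2
5 = 2·2 + 1
2 = 2·1 + 0
The gcd is 1. Working backward:
1 = 5 − 2·2
1 = −2·7 + 3·5
1 = 3·47 − 20·7
Thus 7·(-20) ≡ 1 (mod 47); reducing, -20 mod 47 = 27.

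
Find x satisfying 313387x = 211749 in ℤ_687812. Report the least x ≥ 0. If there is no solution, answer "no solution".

First find gcd(313387, 687812):
687812 = 2×313387 + 61038
313387 = 5×61038 + 8197
61038 = 7×8197 + 3659
8197 = 2×3659 + 879
3659 = 4×879 + 143
879 = 6×143 + 21
143 = 6×21 + 17
21 = 1×17 + 4
17 = 4×4 + 1
4 = 4×1 + 0
gcd = 1, so a unique solution mod 687812 exists.
Back-substitute for the Bézout coefficients:
1 = 17 − 4·4
1 = −4·21 + 5·17
1 = 5·143 − 34·21
1 = −34·879 + 209·143
1 = 209·3659 − 870·879
1 = −870·8197 + 1949·3659
1 = 1949·61038 − 14513·8197
1 = −14513·313387 + 74514·61038
1 = 74514·687812 − 163541·313387
So 313387·(-163541) ≡ 1 (mod 687812), giving 313387⁻¹ ≡ 524271.
x ≡ 313387⁻¹·211749 ≡ 524271·211749 ≡ 315367 (mod 687812).

315367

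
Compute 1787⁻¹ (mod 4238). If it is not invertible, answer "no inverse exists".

Run Euclid on (4238, 1787):
4238 = 2·1787 + 664
1787 = 2·664 + 459
664 = 1·459 + 205
459 = 2·205 + 49
205 = 4·49 + 9
49 = 5·9 + 4
9 = 2·4 + 1
4 = 4·1 + 0
The gcd is 1. Working backward:
1 = 9 − 2·4
1 = −2·49 + 11·9
1 = 11·205 − 46·49
1 = −46·459 + 103·205
1 = 103·664 − 149·459
1 = −149·1787 + 401·664
1 = 401·4238 − 951·1787
So 1787·(-951) ≡ 1 (mod 4238), and -951 ≡ 3287 (mod 4238).

3287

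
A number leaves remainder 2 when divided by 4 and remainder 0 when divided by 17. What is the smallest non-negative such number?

Write x = 2 + 4·k. Then 4·k ≡ 0 − 2 ≡ 15 (mod 17).
Need 4⁻¹ mod 17. Extended Euclid on (17, 4):
17 = 4·4 + 1
4 = 4·1 + 0
Back-substitute:
1 = 17 − 4·4
4⁻¹ ≡ 13 (mod 17), so k ≡ 13·15 ≡ 8 (mod 17).
x = 2 + 4·8 = 34.

34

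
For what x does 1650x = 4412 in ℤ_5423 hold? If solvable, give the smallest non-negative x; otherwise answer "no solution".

no solution

gcd(1650, 5423):
5423 = 3×1650 + 473
1650 = 3×473 + 231
473 = 2×231 + 11
231 = 21×11 + 0
gcd = 11, but 11 ∤ 4412, so the congruence has no solution.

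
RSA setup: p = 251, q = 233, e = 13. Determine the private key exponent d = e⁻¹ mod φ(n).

49077

φ(n) = (p−1)(q−1) = 250·232 = 58000.
Need d with 13·d ≡ 1 (mod 58000). Apply the extended Euclidean algorithm:
58000 = 4461×13 + 7
13 = 1×7 + 6
7 = 1×6 + 1
6 = 6×1 + 0
Back-substitute:
1 = 7 − 6
1 = −13 + 2·7
1 = 2·58000 − 8923·13
So 13·(-8923) ≡ 1 (mod 58000), hence d ≡ -8923 ≡ 49077 (mod 58000).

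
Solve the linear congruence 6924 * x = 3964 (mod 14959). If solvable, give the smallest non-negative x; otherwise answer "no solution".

2403

First find gcd(6924, 14959):
14959 = 2·6924 + 1111
6924 = 6·1111 + 258
1111 = 4·258 + 79
258 = 3·79 + 21
79 = 3·21 + 16
21 = 1·16 + 5
16 = 3·5 + 1
5 = 5·1 + 0
gcd = 1, so a unique solution mod 14959 exists.
Back-substitute for the Bézout coefficients:
1 = 16 − 3·5
1 = −3·21 + 4·16
1 = 4·79 − 15·21
1 = −15·258 + 49·79
1 = 49·1111 − 211·258
1 = −211·6924 + 1315·1111
1 = 1315·14959 − 2841·6924
So 6924·(-2841) ≡ 1 (mod 14959), giving 6924⁻¹ ≡ 12118.
x ≡ 6924⁻¹·3964 ≡ 12118·3964 ≡ 2403 (mod 14959).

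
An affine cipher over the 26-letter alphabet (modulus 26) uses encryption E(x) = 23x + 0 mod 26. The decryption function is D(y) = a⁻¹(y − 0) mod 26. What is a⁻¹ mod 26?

17

Extended Euclidean algorithm:
26 = 1·23 + 3
23 = 7·3 + 2
3 = 1·2 + 1
2 = 2·1 + 0
Since gcd(23, 26) = 1, back-substitute to write 1 as a combination:
1 = 3 − 2
1 = −23 + 8·3
1 = 8·26 − 9·23
Hence 23⁻¹ ≡ -9 ≡ 17 (mod 26).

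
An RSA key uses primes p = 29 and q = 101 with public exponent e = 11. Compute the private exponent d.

φ(n) = (p−1)(q−1) = 28·100 = 2800.
Need d with 11·d ≡ 1 (mod 2800). Apply the extended Euclidean algorithm:
2800 = 254×11 + 6
11 = 1×6 + 5
6 = 1×5 + 1
5 = 5×1 + 0
Back-substitute:
1 = 6 − 5
1 = −11 + 2·6
1 = 2·2800 − 509·11
So 11·(-509) ≡ 1 (mod 2800), hence d ≡ -509 ≡ 2291 (mod 2800).

2291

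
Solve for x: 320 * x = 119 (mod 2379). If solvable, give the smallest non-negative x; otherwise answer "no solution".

439

First find gcd(320, 2379):
2379 = 7·320 + 139
320 = 2·139 + 42
139 = 3·42 + 13
42 = 3·13 + 3
13 = 4·3 + 1
3 = 3·1 + 0
gcd = 1, so a unique solution mod 2379 exists.
Back-substitute for the Bézout coefficients:
1 = 13 − 4·3
1 = −4·42 + 13·13
1 = 13·139 − 43·42
1 = −43·320 + 99·139
1 = 99·2379 − 736·320
So 320·(-736) ≡ 1 (mod 2379), giving 320⁻¹ ≡ 1643.
x ≡ 320⁻¹·119 ≡ 1643·119 ≡ 439 (mod 2379).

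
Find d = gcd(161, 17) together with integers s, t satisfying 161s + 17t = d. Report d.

1

Apply Euclid's algorithm to 161 and 17:
161 = 9×17 + 8
17 = 2×8 + 1
8 = 8×1 + 0
gcd(161, 17) = 1.
Working backward:
1 = 17 − 2·8
1 = −2·161 + 19·17
So 1 = (-2)·161 + (19)·17.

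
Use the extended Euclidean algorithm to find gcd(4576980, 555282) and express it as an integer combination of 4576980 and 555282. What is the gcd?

Euclidean algorithm:
4576980 = 8×555282 + 134724
555282 = 4×134724 + 16386
134724 = 8×16386 + 3636
16386 = 4×3636 + 1842
3636 = 1×1842 + 1794
1842 = 1×1794 + 48
1794 = 37×48 + 18
48 = 2×18 + 12
18 = 1×12 + 6
12 = 2×6 + 0
gcd(4576980, 555282) = 6.
Working backward:
6 = 18 − 12
6 = −48 + 3·18
6 = 3·1794 − 112·48
6 = −112·1842 + 115·1794
6 = 115·3636 − 227·1842
6 = −227·16386 + 1023·3636
6 = 1023·134724 − 8411·16386
6 = −8411·555282 + 34667·134724
6 = 34667·4576980 − 285747·555282
So 6 = (34667)·4576980 + (-285747)·555282.

6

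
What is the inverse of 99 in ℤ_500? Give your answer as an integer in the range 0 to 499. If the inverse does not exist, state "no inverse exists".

399

Apply the Euclidean algorithm to 500 and 99:
500 = 5*99 + 5
99 = 19*5 + 4
5 = 1*4 + 1
4 = 4*1 + 0
gcd = 1, so the inverse exists. Back-substitute:
1 = 5 − 4
1 = −99 + 20·5
1 = 20·500 − 101·99
So 99·(-101) ≡ 1 (mod 500), and -101 ≡ 399 (mod 500).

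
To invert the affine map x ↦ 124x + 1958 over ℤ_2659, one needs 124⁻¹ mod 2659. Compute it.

193

Extended Euclidean algorithm:
2659 = 21×124 + 55
124 = 2×55 + 14
55 = 3×14 + 13
14 = 1×13 + 1
13 = 13×1 + 0
The gcd is 1. Working backward:
1 = 14 − 13
1 = −55 + 4·14
1 = 4·124 − 9·55
1 = −9·2659 + 193·124
So 124·193 ≡ 1 (mod 2659).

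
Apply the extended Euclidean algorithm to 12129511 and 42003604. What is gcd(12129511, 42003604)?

1

Apply Euclid's algorithm to 42003604 and 12129511:
42003604 = 3·12129511 + 5615071
12129511 = 2·5615071 + 899369
5615071 = 6·899369 + 218857
899369 = 4·218857 + 23941
218857 = 9·23941 + 3388
23941 = 7·3388 + 225
3388 = 15·225 + 13
225 = 17·13 + 4
13 = 3·4 + 1
4 = 4·1 + 0
gcd(12129511, 42003604) = 1.
Express as a combination:
1 = 13 − 3·4
1 = −3·225 + 52·13
1 = 52·3388 − 783·225
1 = −783·23941 + 5533·3388
1 = 5533·218857 − 50580·23941
1 = −50580·899369 + 207853·218857
1 = 207853·5615071 − 1297698·899369
1 = −1297698·12129511 + 2803249·5615071
1 = 2803249·42003604 − 9707445·12129511
So 1 = (2803249)·42003604 + (-9707445)·12129511.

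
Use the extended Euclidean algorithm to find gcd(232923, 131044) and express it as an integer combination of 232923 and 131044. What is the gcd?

Repeated division:
232923 = 1×131044 + 101879
131044 = 1×101879 + 29165
101879 = 3×29165 + 14384
29165 = 2×14384 + 397
14384 = 36×397 + 92
397 = 4×92 + 29
92 = 3×29 + 5
29 = 5×5 + 4
5 = 1×4 + 1
4 = 4×1 + 0
gcd(232923, 131044) = 1.
Express as a combination:
1 = 5 − 4
1 = −29 + 6·5
1 = 6·92 − 19·29
1 = −19·397 + 82·92
1 = 82·14384 − 2971·397
1 = −2971·29165 + 6024·14384
1 = 6024·101879 − 21043·29165
1 = −21043·131044 + 27067·101879
1 = 27067·232923 − 48110·131044
So 1 = (27067)·232923 + (-48110)·131044.

1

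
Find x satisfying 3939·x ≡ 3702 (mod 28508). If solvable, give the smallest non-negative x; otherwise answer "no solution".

First find gcd(3939, 28508):
28508 = 7*3939 + 935
3939 = 4*935 + 199
935 = 4*199 + 139
199 = 1*139 + 60
139 = 2*60 + 19
60 = 3*19 + 3
19 = 6*3 + 1
3 = 3*1 + 0
gcd = 1, so a unique solution mod 28508 exists.
Back-substitute for the Bézout coefficients:
1 = 19 − 6·3
1 = −6·60 + 19·19
1 = 19·139 − 44·60
1 = −44·199 + 63·139
1 = 63·935 − 296·199
1 = −296·3939 + 1247·935
1 = 1247·28508 − 9025·3939
So 3939·(-9025) ≡ 1 (mod 28508), giving 3939⁻¹ ≡ 19483.
x ≡ 3939⁻¹·3702 ≡ 19483·3702 ≡ 826 (mod 28508).

826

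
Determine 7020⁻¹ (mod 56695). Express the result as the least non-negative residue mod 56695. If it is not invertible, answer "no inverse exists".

Compute gcd(7020, 56695):
56695 = 8·7020 + 535
7020 = 13·535 + 65
535 = 8·65 + 15
65 = 4·15 + 5
15 = 3·5 + 0
gcd(7020, 56695) = 5 ≠ 1, so 7020 has no multiplicative inverse modulo 56695.

no inverse exists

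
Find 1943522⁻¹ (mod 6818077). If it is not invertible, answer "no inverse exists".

no inverse exists

Euclidean algorithm on 6818077, 1943522:
6818077 = 3*1943522 + 987511
1943522 = 1*987511 + 956011
987511 = 1*956011 + 31500
956011 = 30*31500 + 11011
31500 = 2*11011 + 9478
11011 = 1*9478 + 1533
9478 = 6*1533 + 280
1533 = 5*280 + 133
280 = 2*133 + 14
133 = 9*14 + 7
14 = 2*7 + 0
gcd(1943522, 6818077) = 7 ≠ 1, so 1943522 has no multiplicative inverse modulo 6818077.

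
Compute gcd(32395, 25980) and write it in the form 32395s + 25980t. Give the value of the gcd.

Repeated division:
32395 = 1·25980 + 6415
25980 = 4·6415 + 320
6415 = 20·320 + 15
320 = 21·15 + 5
15 = 3·5 + 0
gcd(32395, 25980) = 5.
Express as a combination:
5 = 320 − 21·15
5 = −21·6415 + 421·320
5 = 421·25980 − 1705·6415
5 = −1705·32395 + 2126·25980
So 5 = (-1705)·32395 + (2126)·25980.

5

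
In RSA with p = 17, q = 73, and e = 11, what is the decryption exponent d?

φ(n) = (p−1)(q−1) = 16·72 = 1152.
Need d with 11·d ≡ 1 (mod 1152). Apply the extended Euclidean algorithm:
1152 = 104*11 + 8
11 = 1*8 + 3
8 = 2*3 + 2
3 = 1*2 + 1
2 = 2*1 + 0
Back-substitute:
1 = 3 − 2
1 = −8 + 3·3
1 = 3·11 − 4·8
1 = −4·1152 + 419·11
So 11·419 ≡ 1 (mod 1152), hence d = 419.

419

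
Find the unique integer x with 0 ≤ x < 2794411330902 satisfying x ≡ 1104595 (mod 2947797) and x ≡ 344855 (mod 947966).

1627208630971

Write x = 1104595 + 2947797·k. Then 2947797·k ≡ 344855 − 1104595 ≡ 188226 (mod 947966).
Need 2947797⁻¹ mod 947966. Extended Euclid on (947966, 103899):
947966 = 9·103899 + 12875
103899 = 8·12875 + 899
12875 = 14·899 + 289
899 = 3·289 + 32
289 = 9·32 + 1
32 = 32·1 + 0
Back-substitute:
1 = 289 − 9·32
1 = −9·899 + 28·289
1 = 28·12875 − 401·899
1 = −401·103899 + 3236·12875
1 = 3236·947966 − 29525·103899
2947797⁻¹ ≡ 918441 (mod 947966), so k ≡ 918441·188226 ≡ 552008 (mod 947966).
x = 1104595 + 2947797·552008 = 1627208630971.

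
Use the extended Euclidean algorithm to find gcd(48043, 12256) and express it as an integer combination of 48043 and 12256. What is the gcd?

Apply Euclid's algorithm to 48043 and 12256:
48043 = 3×12256 + 11275
12256 = 1×11275 + 981
11275 = 11×981 + 484
981 = 2×484 + 13
484 = 37×13 + 3
13 = 4×3 + 1
3 = 3×1 + 0
gcd(48043, 12256) = 1.
Working backward:
1 = 13 − 4·3
1 = −4·484 + 149·13
1 = 149·981 − 302·484
1 = −302·11275 + 3471·981
1 = 3471·12256 − 3773·11275
1 = −3773·48043 + 14790·12256
So 1 = (-3773)·48043 + (14790)·12256.

1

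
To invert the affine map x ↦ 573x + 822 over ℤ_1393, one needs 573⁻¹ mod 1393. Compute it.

1252

Extended Euclidean algorithm:
1393 = 2*573 + 247
573 = 2*247 + 79
247 = 3*79 + 10
79 = 7*10 + 9
10 = 1*9 + 1
9 = 9*1 + 0
Since gcd(573, 1393) = 1, back-substitute to write 1 as a combination:
1 = 10 − 9
1 = −79 + 8·10
1 = 8·247 − 25·79
1 = −25·573 + 58·247
1 = 58·1393 − 141·573
Thus 573·(-141) ≡ 1 (mod 1393); reducing, -141 mod 1393 = 1252.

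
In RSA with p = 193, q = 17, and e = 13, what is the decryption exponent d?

709

φ(n) = (p−1)(q−1) = 192·16 = 3072.
Need d with 13·d ≡ 1 (mod 3072). Apply the extended Euclidean algorithm:
3072 = 236×13 + 4
13 = 3×4 + 1
4 = 4×1 + 0
Back-substitute:
1 = 13 − 3·4
1 = −3·3072 + 709·13
So 13·709 ≡ 1 (mod 3072), hence d = 709.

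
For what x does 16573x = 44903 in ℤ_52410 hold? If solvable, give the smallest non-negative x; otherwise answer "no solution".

39311

First find gcd(16573, 52410):
52410 = 3×16573 + 2691
16573 = 6×2691 + 427
2691 = 6×427 + 129
427 = 3×129 + 40
129 = 3×40 + 9
40 = 4×9 + 4
9 = 2×4 + 1
4 = 4×1 + 0
gcd = 1, so a unique solution mod 52410 exists.
Back-substitute for the Bézout coefficients:
1 = 9 − 2·4
1 = −2·40 + 9·9
1 = 9·129 − 29·40
1 = −29·427 + 96·129
1 = 96·2691 − 605·427
1 = −605·16573 + 3726·2691
1 = 3726·52410 − 11783·16573
So 16573·(-11783) ≡ 1 (mod 52410), giving 16573⁻¹ ≡ 40627.
x ≡ 16573⁻¹·44903 ≡ 40627·44903 ≡ 39311 (mod 52410).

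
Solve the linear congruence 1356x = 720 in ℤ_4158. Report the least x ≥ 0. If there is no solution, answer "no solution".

669

First find gcd(1356, 4158):
4158 = 3*1356 + 90
1356 = 15*90 + 6
90 = 15*6 + 0
gcd = 6 and 6 | 720, so solutions exist. Divide through by 6: 226x ≡ 120 (mod 693).
Now find 226⁻¹ mod 693:
693 = 3*226 + 15
226 = 15*15 + 1
15 = 15*1 + 0
Back-substitute:
1 = 226 − 15·15
1 = −15·693 + 46·226
So 226⁻¹ ≡ 46 (mod 693).
Then x ≡ 46·120 ≡ 669 (mod 693); the smallest non-negative solution is x = 669.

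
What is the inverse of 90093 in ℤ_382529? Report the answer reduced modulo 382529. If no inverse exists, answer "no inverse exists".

Run Euclid on (382529, 90093):
382529 = 4*90093 + 22157
90093 = 4*22157 + 1465
22157 = 15*1465 + 182
1465 = 8*182 + 9
182 = 20*9 + 2
9 = 4*2 + 1
2 = 2*1 + 0
The gcd is 1. Working backward:
1 = 9 − 4·2
1 = −4·182 + 81·9
1 = 81·1465 − 652·182
1 = −652·22157 + 9861·1465
1 = 9861·90093 − 40096·22157
1 = −40096·382529 + 170245·90093
So 90093·170245 ≡ 1 (mod 382529).

170245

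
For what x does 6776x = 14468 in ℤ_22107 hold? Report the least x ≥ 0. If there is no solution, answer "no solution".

15832

First find gcd(6776, 22107):
22107 = 3·6776 + 1779
6776 = 3·1779 + 1439
1779 = 1·1439 + 340
1439 = 4·340 + 79
340 = 4·79 + 24
79 = 3·24 + 7
24 = 3·7 + 3
7 = 2·3 + 1
3 = 3·1 + 0
gcd = 1, so a unique solution mod 22107 exists.
Back-substitute for the Bézout coefficients:
1 = 7 − 2·3
1 = −2·24 + 7·7
1 = 7·79 − 23·24
1 = −23·340 + 99·79
1 = 99·1439 − 419·340
1 = −419·1779 + 518·1439
1 = 518·6776 − 1973·1779
1 = −1973·22107 + 6437·6776
So 6776·(6437) ≡ 1 (mod 22107), giving 6776⁻¹ ≡ 6437.
x ≡ 6776⁻¹·14468 ≡ 6437·14468 ≡ 15832 (mod 22107).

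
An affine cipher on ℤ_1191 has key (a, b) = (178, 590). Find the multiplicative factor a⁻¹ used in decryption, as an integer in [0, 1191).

823

Apply the Euclidean algorithm to 1191 and 178:
1191 = 6*178 + 123
178 = 1*123 + 55
123 = 2*55 + 13
55 = 4*13 + 3
13 = 4*3 + 1
3 = 3*1 + 0
The gcd is 1. Working backward:
1 = 13 − 4·3
1 = −4·55 + 17·13
1 = 17·123 − 38·55
1 = −38·178 + 55·123
1 = 55·1191 − 368·178
So 178·(-368) ≡ 1 (mod 1191), and -368 ≡ 823 (mod 1191).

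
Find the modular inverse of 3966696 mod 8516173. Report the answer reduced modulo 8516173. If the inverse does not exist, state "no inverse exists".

Extended Euclidean algorithm:
8516173 = 2*3966696 + 582781
3966696 = 6*582781 + 470010
582781 = 1*470010 + 112771
470010 = 4*112771 + 18926
112771 = 5*18926 + 18141
18926 = 1*18141 + 785
18141 = 23*785 + 86
785 = 9*86 + 11
86 = 7*11 + 9
11 = 1*9 + 2
9 = 4*2 + 1
2 = 2*1 + 0
gcd = 1, so the inverse exists. Back-substitute:
1 = 9 − 4·2
1 = −4·11 + 5·9
1 = 5·86 − 39·11
1 = −39·785 + 356·86
1 = 356·18141 − 8227·785
1 = −8227·18926 + 8583·18141
1 = 8583·112771 − 51142·18926
1 = −51142·470010 + 213151·112771
1 = 213151·582781 − 264293·470010
1 = −264293·3966696 + 1798909·582781
1 = 1798909·8516173 − 3862111·3966696
Thus 3966696·(-3862111) ≡ 1 (mod 8516173); reducing, -3862111 mod 8516173 = 4654062.

4654062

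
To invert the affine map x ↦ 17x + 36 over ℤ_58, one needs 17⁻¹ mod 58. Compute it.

Apply the Euclidean algorithm to 58 and 17:
58 = 3·17 + 7
17 = 2·7 + 3
7 = 2·3 + 1
3 = 3·1 + 0
Since gcd(17, 58) = 1, back-substitute to write 1 as a combination:
1 = 7 − 2·3
1 = −2·17 + 5·7
1 = 5·58 − 17·17
Hence 17⁻¹ ≡ -17 ≡ 41 (mod 58).

41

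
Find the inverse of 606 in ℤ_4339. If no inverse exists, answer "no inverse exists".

Apply the Euclidean algorithm to 4339 and 606:
4339 = 7×606 + 97
606 = 6×97 + 24
97 = 4×24 + 1
24 = 24×1 + 0
gcd = 1, so the inverse exists. Back-substitute:
1 = 97 − 4·24
1 = −4·606 + 25·97
1 = 25·4339 − 179·606
Thus 606·(-179) ≡ 1 (mod 4339); reducing, -179 mod 4339 = 4160.

4160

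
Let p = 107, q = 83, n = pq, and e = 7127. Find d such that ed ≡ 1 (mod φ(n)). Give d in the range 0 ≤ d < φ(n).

φ(n) = (p−1)(q−1) = 106·82 = 8692.
Need d with 7127·d ≡ 1 (mod 8692). Apply the extended Euclidean algorithm:
8692 = 1×7127 + 1565
7127 = 4×1565 + 867
1565 = 1×867 + 698
867 = 1×698 + 169
698 = 4×169 + 22
169 = 7×22 + 15
22 = 1×15 + 7
15 = 2×7 + 1
7 = 7×1 + 0
Back-substitute:
1 = 15 − 2·7
1 = −2·22 + 3·15
1 = 3·169 − 23·22
1 = −23·698 + 95·169
1 = 95·867 − 118·698
1 = −118·1565 + 213·867
1 = 213·7127 − 970·1565
1 = −970·8692 + 1183·7127
So 7127·1183 ≡ 1 (mod 8692), hence d = 1183.

1183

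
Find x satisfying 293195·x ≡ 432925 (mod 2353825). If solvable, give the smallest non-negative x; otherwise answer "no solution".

First find gcd(293195, 2353825):
2353825 = 8*293195 + 8265
293195 = 35*8265 + 3920
8265 = 2*3920 + 425
3920 = 9*425 + 95
425 = 4*95 + 45
95 = 2*45 + 5
45 = 9*5 + 0
gcd = 5 and 5 | 432925, so solutions exist. Divide through by 5: 58639x ≡ 86585 (mod 470765).
Now find 58639⁻¹ mod 470765:
470765 = 8×58639 + 1653
58639 = 35×1653 + 784
1653 = 2×784 + 85
784 = 9×85 + 19
85 = 4×19 + 9
19 = 2×9 + 1
9 = 9×1 + 0
Back-substitute:
1 = 19 − 2·9
1 = −2·85 + 9·19
1 = 9·784 − 83·85
1 = −83·1653 + 175·784
1 = 175·58639 − 6208·1653
1 = −6208·470765 + 49839·58639
So 58639⁻¹ ≡ 49839 (mod 470765).
Then x ≡ 49839·86585 ≡ 277825 (mod 470765); the smallest non-negative solution is x = 277825.

277825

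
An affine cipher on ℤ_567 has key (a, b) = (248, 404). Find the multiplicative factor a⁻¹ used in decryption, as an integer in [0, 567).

Apply the Euclidean algorithm to 567 and 248:
567 = 2×248 + 71
248 = 3×71 + 35
71 = 2×35 + 1
35 = 35×1 + 0
The gcd is 1. Working backward:
1 = 71 − 2·35
1 = −2·248 + 7·71
1 = 7·567 − 16·248
So 248·(-16) ≡ 1 (mod 567), and -16 ≡ 551 (mod 567).

551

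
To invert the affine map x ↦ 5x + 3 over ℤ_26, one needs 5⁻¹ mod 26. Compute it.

21

gcd(26, 5) by repeated division:
26 = 5·5 + 1
5 = 5·1 + 0
The gcd is 1. Working backward:
1 = 26 − 5·5
Thus 5·(-5) ≡ 1 (mod 26); reducing, -5 mod 26 = 21.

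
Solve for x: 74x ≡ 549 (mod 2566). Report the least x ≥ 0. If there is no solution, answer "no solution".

no solution

gcd(74, 2566):
2566 = 34×74 + 50
74 = 1×50 + 24
50 = 2×24 + 2
24 = 12×2 + 0
gcd = 2, but 2 ∤ 549, so the congruence has no solution.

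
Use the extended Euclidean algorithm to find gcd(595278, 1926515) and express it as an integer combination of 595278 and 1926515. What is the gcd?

Apply Euclid's algorithm to 1926515 and 595278:
1926515 = 3·595278 + 140681
595278 = 4·140681 + 32554
140681 = 4·32554 + 10465
32554 = 3·10465 + 1159
10465 = 9·1159 + 34
1159 = 34·34 + 3
34 = 11·3 + 1
3 = 3·1 + 0
gcd(595278, 1926515) = 1.
Express as a combination:
1 = 34 − 11·3
1 = −11·1159 + 375·34
1 = 375·10465 − 3386·1159
1 = −3386·32554 + 10533·10465
1 = 10533·140681 − 45518·32554
1 = −45518·595278 + 192605·140681
1 = 192605·1926515 − 623333·595278
So 1 = (192605)·1926515 + (-623333)·595278.

1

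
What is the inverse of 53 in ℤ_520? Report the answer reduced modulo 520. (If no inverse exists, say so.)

Extended Euclidean algorithm:
520 = 9·53 + 43
53 = 1·43 + 10
43 = 4·10 + 3
10 = 3·3 + 1
3 = 3·1 + 0
Since gcd(53, 520) = 1, back-substitute to write 1 as a combination:
1 = 10 − 3·3
1 = −3·43 + 13·10
1 = 13·53 − 16·43
1 = −16·520 + 157·53
So 53·157 ≡ 1 (mod 520).

157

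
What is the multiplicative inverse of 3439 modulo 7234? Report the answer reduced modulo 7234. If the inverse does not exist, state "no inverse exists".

Apply the Euclidean algorithm to 7234 and 3439:
7234 = 2×3439 + 356
3439 = 9×356 + 235
356 = 1×235 + 121
235 = 1×121 + 114
121 = 1×114 + 7
114 = 16×7 + 2
7 = 3×2 + 1
2 = 2×1 + 0
The gcd is 1. Working backward:
1 = 7 − 3·2
1 = −3·114 + 49·7
1 = 49·121 − 52·114
1 = −52·235 + 101·121
1 = 101·356 − 153·235
1 = −153·3439 + 1478·356
1 = 1478·7234 − 3109·3439
Hence 3439⁻¹ ≡ -3109 ≡ 4125 (mod 7234).

4125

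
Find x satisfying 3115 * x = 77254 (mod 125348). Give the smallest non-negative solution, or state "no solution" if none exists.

First find gcd(3115, 125348):
125348 = 40*3115 + 748
3115 = 4*748 + 123
748 = 6*123 + 10
123 = 12*10 + 3
10 = 3*3 + 1
3 = 3*1 + 0
gcd = 1, so a unique solution mod 125348 exists.
Back-substitute for the Bézout coefficients:
1 = 10 − 3·3
1 = −3·123 + 37·10
1 = 37·748 − 225·123
1 = −225·3115 + 937·748
1 = 937·125348 − 37705·3115
So 3115·(-37705) ≡ 1 (mod 125348), giving 3115⁻¹ ≡ 87643.
x ≡ 3115⁻¹·77254 ≡ 87643·77254 ≡ 100102 (mod 125348).

100102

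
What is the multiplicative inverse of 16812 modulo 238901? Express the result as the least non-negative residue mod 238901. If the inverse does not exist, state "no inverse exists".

39490

Extended Euclidean algorithm:
238901 = 14*16812 + 3533
16812 = 4*3533 + 2680
3533 = 1*2680 + 853
2680 = 3*853 + 121
853 = 7*121 + 6
121 = 20*6 + 1
6 = 6*1 + 0
gcd = 1, so the inverse exists. Back-substitute:
1 = 121 − 20·6
1 = −20·853 + 141·121
1 = 141·2680 − 443·853
1 = −443·3533 + 584·2680
1 = 584·16812 − 2779·3533
1 = −2779·238901 + 39490·16812
So 16812·39490 ≡ 1 (mod 238901).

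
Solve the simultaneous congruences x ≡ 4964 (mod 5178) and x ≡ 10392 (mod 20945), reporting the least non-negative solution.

89822552

Write x = 4964 + 5178·k. Then 5178·k ≡ 10392 − 4964 ≡ 5428 (mod 20945).
Need 5178⁻¹ mod 20945. Extended Euclid on (20945, 5178):
20945 = 4*5178 + 233
5178 = 22*233 + 52
233 = 4*52 + 25
52 = 2*25 + 2
25 = 12*2 + 1
2 = 2*1 + 0
Back-substitute:
1 = 25 − 12·2
1 = −12·52 + 25·25
1 = 25·233 − 112·52
1 = −112·5178 + 2489·233
1 = 2489·20945 − 10068·5178
5178⁻¹ ≡ 10877 (mod 20945), so k ≡ 10877·5428 ≡ 17346 (mod 20945).
x = 4964 + 5178·17346 = 89822552.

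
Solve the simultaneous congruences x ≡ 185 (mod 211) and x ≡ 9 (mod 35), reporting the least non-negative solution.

Write x = 185 + 211·k. Then 211·k ≡ 9 − 185 ≡ 34 (mod 35).
Need 211⁻¹ mod 35. Extended Euclid on (35, 1):
35 = 35·1 + 0
211⁻¹ ≡ 1 (mod 35), so k ≡ 1·34 ≡ 34 (mod 35).
x = 185 + 211·34 = 7359.

7359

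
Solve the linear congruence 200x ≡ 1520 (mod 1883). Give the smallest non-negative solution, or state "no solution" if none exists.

1514

First find gcd(200, 1883):
1883 = 9*200 + 83
200 = 2*83 + 34
83 = 2*34 + 15
34 = 2*15 + 4
15 = 3*4 + 3
4 = 1*3 + 1
3 = 3*1 + 0
gcd = 1, so a unique solution mod 1883 exists.
Back-substitute for the Bézout coefficients:
1 = 4 − 3
1 = −15 + 4·4
1 = 4·34 − 9·15
1 = −9·83 + 22·34
1 = 22·200 − 53·83
1 = −53·1883 + 499·200
So 200·(499) ≡ 1 (mod 1883), giving 200⁻¹ ≡ 499.
x ≡ 200⁻¹·1520 ≡ 499·1520 ≡ 1514 (mod 1883).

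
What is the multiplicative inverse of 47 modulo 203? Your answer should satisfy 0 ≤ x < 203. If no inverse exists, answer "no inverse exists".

108

Run Euclid on (203, 47):
203 = 4*47 + 15
47 = 3*15 + 2
15 = 7*2 + 1
2 = 2*1 + 0
Since gcd(47, 203) = 1, back-substitute to write 1 as a combination:
1 = 15 − 7·2
1 = −7·47 + 22·15
1 = 22·203 − 95·47
Hence 47⁻¹ ≡ -95 ≡ 108 (mod 203).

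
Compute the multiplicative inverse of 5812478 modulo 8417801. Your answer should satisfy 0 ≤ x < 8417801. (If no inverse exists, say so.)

no inverse exists

Euclidean algorithm on 8417801, 5812478:
8417801 = 1×5812478 + 2605323
5812478 = 2×2605323 + 601832
2605323 = 4×601832 + 197995
601832 = 3×197995 + 7847
197995 = 25×7847 + 1820
7847 = 4×1820 + 567
1820 = 3×567 + 119
567 = 4×119 + 91
119 = 1×91 + 28
91 = 3×28 + 7
28 = 4×7 + 0
gcd(5812478, 8417801) = 7 ≠ 1, so 5812478 has no multiplicative inverse modulo 8417801.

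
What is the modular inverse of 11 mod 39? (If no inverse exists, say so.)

32

gcd(39, 11) by repeated division:
39 = 3·11 + 6
11 = 1·6 + 5
6 = 1·5 + 1
5 = 5·1 + 0
The gcd is 1. Working backward:
1 = 6 − 5
1 = −11 + 2·6
1 = 2·39 − 7·11
So 11·(-7) ≡ 1 (mod 39), and -7 ≡ 32 (mod 39).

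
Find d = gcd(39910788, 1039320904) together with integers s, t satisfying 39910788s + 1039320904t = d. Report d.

Apply Euclid's algorithm to 1039320904 and 39910788:
1039320904 = 26×39910788 + 1640416
39910788 = 24×1640416 + 540804
1640416 = 3×540804 + 18004
540804 = 30×18004 + 684
18004 = 26×684 + 220
684 = 3×220 + 24
220 = 9×24 + 4
24 = 6×4 + 0
gcd(39910788, 1039320904) = 4.
Working backward:
4 = 220 − 9·24
4 = −9·684 + 28·220
4 = 28·18004 − 737·684
4 = −737·540804 + 22138·18004
4 = 22138·1640416 − 67151·540804
4 = −67151·39910788 + 1633762·1640416
4 = 1633762·1039320904 − 42544963·39910788
So 4 = (1633762)·1039320904 + (-42544963)·39910788.

4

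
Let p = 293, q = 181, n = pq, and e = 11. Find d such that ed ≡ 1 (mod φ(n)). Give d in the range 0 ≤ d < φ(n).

φ(n) = (p−1)(q−1) = 292·180 = 52560.
Need d with 11·d ≡ 1 (mod 52560). Apply the extended Euclidean algorithm:
52560 = 4778*11 + 2
11 = 5*2 + 1
2 = 2*1 + 0
Back-substitute:
1 = 11 − 5·2
1 = −5·52560 + 23891·11
So 11·23891 ≡ 1 (mod 52560), hence d = 23891.

23891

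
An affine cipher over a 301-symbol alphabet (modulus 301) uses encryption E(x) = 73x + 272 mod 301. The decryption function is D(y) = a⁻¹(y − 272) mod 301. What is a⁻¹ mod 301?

gcd(301, 73) by repeated division:
301 = 4×73 + 9
73 = 8×9 + 1
9 = 9×1 + 0
The gcd is 1. Working backward:
1 = 73 − 8·9
1 = −8·301 + 33·73
So 73·33 ≡ 1 (mod 301).

33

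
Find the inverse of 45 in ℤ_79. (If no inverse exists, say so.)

Run Euclid on (79, 45):
79 = 1·45 + 34
45 = 1·34 + 11
34 = 3·11 + 1
11 = 11·1 + 0
The gcd is 1. Working backward:
1 = 34 − 3·11
1 = −3·45 + 4·34
1 = 4·79 − 7·45
Thus 45·(-7) ≡ 1 (mod 79); reducing, -7 mod 79 = 72.

72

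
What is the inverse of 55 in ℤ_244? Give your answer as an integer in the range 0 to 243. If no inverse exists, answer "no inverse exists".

Extended Euclidean algorithm:
244 = 4·55 + 24
55 = 2·24 + 7
24 = 3·7 + 3
7 = 2·3 + 1
3 = 3·1 + 0
gcd = 1, so the inverse exists. Back-substitute:
1 = 7 − 2·3
1 = −2·24 + 7·7
1 = 7·55 − 16·24
1 = −16·244 + 71·55
So 55·71 ≡ 1 (mod 244).

71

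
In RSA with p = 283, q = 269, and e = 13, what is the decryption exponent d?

φ(n) = (p−1)(q−1) = 282·268 = 75576.
Need d with 13·d ≡ 1 (mod 75576). Apply the extended Euclidean algorithm:
75576 = 5813×13 + 7
13 = 1×7 + 6
7 = 1×6 + 1
6 = 6×1 + 0
Back-substitute:
1 = 7 − 6
1 = −13 + 2·7
1 = 2·75576 − 11627·13
So 13·(-11627) ≡ 1 (mod 75576), hence d ≡ -11627 ≡ 63949 (mod 75576).

63949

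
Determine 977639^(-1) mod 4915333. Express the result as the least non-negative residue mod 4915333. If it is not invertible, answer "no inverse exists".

Run Euclid on (4915333, 977639):
4915333 = 5·977639 + 27138
977639 = 36·27138 + 671
27138 = 40·671 + 298
671 = 2·298 + 75
298 = 3·75 + 73
75 = 1·73 + 2
73 = 36·2 + 1
2 = 2·1 + 0
gcd = 1, so the inverse exists. Back-substitute:
1 = 73 − 36·2
1 = −36·75 + 37·73
1 = 37·298 − 147·75
1 = −147·671 + 331·298
1 = 331·27138 − 13387·671
1 = −13387·977639 + 482263·27138
1 = 482263·4915333 − 2424702·977639
Thus 977639·(-2424702) ≡ 1 (mod 4915333); reducing, -2424702 mod 4915333 = 2490631.

2490631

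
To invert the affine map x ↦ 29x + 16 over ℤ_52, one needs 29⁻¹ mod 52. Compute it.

gcd(52, 29) by repeated division:
52 = 1*29 + 23
29 = 1*23 + 6
23 = 3*6 + 5
6 = 1*5 + 1
5 = 5*1 + 0
Since gcd(29, 52) = 1, back-substitute to write 1 as a combination:
1 = 6 − 5
1 = −23 + 4·6
1 = 4·29 − 5·23
1 = −5·52 + 9·29
So 29·9 ≡ 1 (mod 52).

9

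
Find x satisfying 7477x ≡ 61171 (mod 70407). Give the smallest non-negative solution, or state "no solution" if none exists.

First find gcd(7477, 70407):
70407 = 9·7477 + 3114
7477 = 2·3114 + 1249
3114 = 2·1249 + 616
1249 = 2·616 + 17
616 = 36·17 + 4
17 = 4·4 + 1
4 = 4·1 + 0
gcd = 1, so a unique solution mod 70407 exists.
Back-substitute for the Bézout coefficients:
1 = 17 − 4·4
1 = −4·616 + 145·17
1 = 145·1249 − 294·616
1 = −294·3114 + 733·1249
1 = 733·7477 − 1760·3114
1 = −1760·70407 + 16573·7477
So 7477·(16573) ≡ 1 (mod 70407), giving 7477⁻¹ ≡ 16573.
x ≡ 7477⁻¹·61171 ≡ 16573·61171 ≡ 66997 (mod 70407).

66997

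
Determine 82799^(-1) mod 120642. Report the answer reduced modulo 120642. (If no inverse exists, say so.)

Apply the Euclidean algorithm to 120642 and 82799:
120642 = 1×82799 + 37843
82799 = 2×37843 + 7113
37843 = 5×7113 + 2278
7113 = 3×2278 + 279
2278 = 8×279 + 46
279 = 6×46 + 3
46 = 15×3 + 1
3 = 3×1 + 0
gcd = 1, so the inverse exists. Back-substitute:
1 = 46 − 15·3
1 = −15·279 + 91·46
1 = 91·2278 − 743·279
1 = −743·7113 + 2320·2278
1 = 2320·37843 − 12343·7113
1 = −12343·82799 + 27006·37843
1 = 27006·120642 − 39349·82799
Thus 82799·(-39349) ≡ 1 (mod 120642); reducing, -39349 mod 120642 = 81293.

81293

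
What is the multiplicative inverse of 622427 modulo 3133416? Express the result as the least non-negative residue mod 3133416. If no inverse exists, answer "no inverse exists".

no inverse exists

Compute gcd(622427, 3133416):
3133416 = 5×622427 + 21281
622427 = 29×21281 + 5278
21281 = 4×5278 + 169
5278 = 31×169 + 39
169 = 4×39 + 13
39 = 3×13 + 0
The gcd is 13, not 1, hence no inverse exists.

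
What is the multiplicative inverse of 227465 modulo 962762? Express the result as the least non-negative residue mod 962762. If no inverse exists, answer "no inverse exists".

gcd(962762, 227465) by repeated division:
962762 = 4·227465 + 52902
227465 = 4·52902 + 15857
52902 = 3·15857 + 5331
15857 = 2·5331 + 5195
5331 = 1·5195 + 136
5195 = 38·136 + 27
136 = 5·27 + 1
27 = 27·1 + 0
gcd = 1, so the inverse exists. Back-substitute:
1 = 136 − 5·27
1 = −5·5195 + 191·136
1 = 191·5331 − 196·5195
1 = −196·15857 + 583·5331
1 = 583·52902 − 1945·15857
1 = −1945·227465 + 8363·52902
1 = 8363·962762 − 35397·227465
Thus 227465·(-35397) ≡ 1 (mod 962762); reducing, -35397 mod 962762 = 927365.

927365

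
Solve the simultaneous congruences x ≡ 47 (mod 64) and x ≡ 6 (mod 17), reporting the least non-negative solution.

Write x = 47 + 64·k. Then 64·k ≡ 6 − 47 ≡ 10 (mod 17).
Need 64⁻¹ mod 17. Extended Euclid on (17, 13):
17 = 1·13 + 4
13 = 3·4 + 1
4 = 4·1 + 0
Back-substitute:
1 = 13 − 3·4
1 = −3·17 + 4·13
64⁻¹ ≡ 4 (mod 17), so k ≡ 4·10 ≡ 6 (mod 17).
x = 47 + 64·6 = 431.

431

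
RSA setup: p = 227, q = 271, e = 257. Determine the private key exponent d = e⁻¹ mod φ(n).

50573

φ(n) = (p−1)(q−1) = 226·270 = 61020.
Need d with 257·d ≡ 1 (mod 61020). Apply the extended Euclidean algorithm:
61020 = 237×257 + 111
257 = 2×111 + 35
111 = 3×35 + 6
35 = 5×6 + 5
6 = 1×5 + 1
5 = 5×1 + 0
Back-substitute:
1 = 6 − 5
1 = −35 + 6·6
1 = 6·111 − 19·35
1 = −19·257 + 44·111
1 = 44·61020 − 10447·257
So 257·(-10447) ≡ 1 (mod 61020), hence d ≡ -10447 ≡ 50573 (mod 61020).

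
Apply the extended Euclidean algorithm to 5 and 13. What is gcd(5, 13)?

Apply Euclid's algorithm to 13 and 5:
13 = 2*5 + 3
5 = 1*3 + 2
3 = 1*2 + 1
2 = 2*1 + 0
gcd(5, 13) = 1.
Working backward:
1 = 3 − 2
1 = −5 + 2·3
1 = 2·13 − 5·5
So 1 = (2)·13 + (-5)·5.

1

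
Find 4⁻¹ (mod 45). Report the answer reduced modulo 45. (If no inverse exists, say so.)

34

Run Euclid on (45, 4):
45 = 11*4 + 1
4 = 4*1 + 0
The gcd is 1. Working backward:
1 = 45 − 11·4
So 4·(-11) ≡ 1 (mod 45), and -11 ≡ 34 (mod 45).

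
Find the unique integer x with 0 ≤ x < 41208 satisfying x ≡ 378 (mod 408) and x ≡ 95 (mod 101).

Write x = 378 + 408·k. Then 408·k ≡ 95 − 378 ≡ 20 (mod 101).
Need 408⁻¹ mod 101. Extended Euclid on (101, 4):
101 = 25·4 + 1
4 = 4·1 + 0
Back-substitute:
1 = 101 − 25·4
408⁻¹ ≡ 76 (mod 101), so k ≡ 76·20 ≡ 5 (mod 101).
x = 378 + 408·5 = 2418.

2418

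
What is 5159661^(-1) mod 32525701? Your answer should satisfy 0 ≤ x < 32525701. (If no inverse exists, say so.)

Compute gcd(5159661, 32525701):
32525701 = 6·5159661 + 1567735
5159661 = 3·1567735 + 456456
1567735 = 3·456456 + 198367
456456 = 2·198367 + 59722
198367 = 3·59722 + 19201
59722 = 3·19201 + 2119
19201 = 9·2119 + 130
2119 = 16·130 + 39
130 = 3·39 + 13
39 = 3·13 + 0
Since gcd = 13 > 1, 5159661 is not a unit mod 32525701.

no inverse exists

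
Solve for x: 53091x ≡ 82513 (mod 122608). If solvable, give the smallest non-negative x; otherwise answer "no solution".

20763

First find gcd(53091, 122608):
122608 = 2·53091 + 16426
53091 = 3·16426 + 3813
16426 = 4·3813 + 1174
3813 = 3·1174 + 291
1174 = 4·291 + 10
291 = 29·10 + 1
10 = 10·1 + 0
gcd = 1, so a unique solution mod 122608 exists.
Back-substitute for the Bézout coefficients:
1 = 291 − 29·10
1 = −29·1174 + 117·291
1 = 117·3813 − 380·1174
1 = −380·16426 + 1637·3813
1 = 1637·53091 − 5291·16426
1 = −5291·122608 + 12219·53091
So 53091·(12219) ≡ 1 (mod 122608), giving 53091⁻¹ ≡ 12219.
x ≡ 53091⁻¹·82513 ≡ 12219·82513 ≡ 20763 (mod 122608).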